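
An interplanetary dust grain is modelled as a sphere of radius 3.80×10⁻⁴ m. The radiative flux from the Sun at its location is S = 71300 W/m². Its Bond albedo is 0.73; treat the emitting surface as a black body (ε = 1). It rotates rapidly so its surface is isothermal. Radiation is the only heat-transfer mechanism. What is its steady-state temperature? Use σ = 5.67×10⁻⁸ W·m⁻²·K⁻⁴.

T ≈ 540 K

At equilibrium, absorbed power = emitted power.
Absorbing cross-section = πr² = 4.536×10⁻⁷ m²; emitting surface = 4πr² = 1.815×10⁻⁶ m² (ratio 4).
(1−a)S·A_cross = εσ·A_surf·T⁴  ⇒  T⁴ = (1−a)S/(4σ).
T⁴ = 0.270·71300/(4·5.67×10⁻⁸) = 8.488×10¹⁰ K⁴.
T = (8.488×10¹⁰)^(1/4).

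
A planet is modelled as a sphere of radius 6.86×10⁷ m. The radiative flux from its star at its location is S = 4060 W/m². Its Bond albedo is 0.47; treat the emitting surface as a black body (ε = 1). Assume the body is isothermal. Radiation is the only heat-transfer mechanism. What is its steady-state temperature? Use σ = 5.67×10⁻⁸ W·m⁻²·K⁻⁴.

At equilibrium, absorbed power = emitted power.
Absorbing cross-section = πr² = 1.478×10¹⁶ m²; emitting surface = 4πr² = 5.914×10¹⁶ m² (ratio 4).
(1−a)S·A_cross = εσ·A_surf·T⁴  ⇒  T⁴ = (1−a)S/(4σ).
T⁴ = 0.530·4060/(4·5.67×10⁻⁸) = 9.488×10⁹ K⁴.
T = (9.488×10⁹)^(1/4).

T ≈ 312 K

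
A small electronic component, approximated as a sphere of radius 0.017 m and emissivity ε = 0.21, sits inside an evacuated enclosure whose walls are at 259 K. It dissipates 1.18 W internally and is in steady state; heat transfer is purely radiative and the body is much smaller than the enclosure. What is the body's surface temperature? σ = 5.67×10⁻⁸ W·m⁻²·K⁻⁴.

For a small grey body in a large enclosure, net radiated power = εσA(T⁴ − T_w⁴).
Steady state: P = εσA(T⁴ − T_w⁴) with A = 4πr² = 0.003632 m².
T⁴ = P/(εσA) + T_w⁴ = 1.18/(0.21·5.67×10⁻⁸·0.003632) + (259)⁴
    = 2.729×10¹⁰ + 4.500×10⁹ = 3.179×10¹⁰ K⁴.

T ≈ 422 K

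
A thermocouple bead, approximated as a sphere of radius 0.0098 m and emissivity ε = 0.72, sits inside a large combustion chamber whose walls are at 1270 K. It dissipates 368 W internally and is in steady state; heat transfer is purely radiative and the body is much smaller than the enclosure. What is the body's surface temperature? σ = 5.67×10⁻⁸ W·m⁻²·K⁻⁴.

For a small grey body in a large enclosure, net radiated power = εσA(T⁴ − T_w⁴).
Steady state: P = εσA(T⁴ − T_w⁴) with A = 4πr² = 0.001207 m².
T⁴ = P/(εσA) + T_w⁴ = 368/(0.72·5.67×10⁻⁸·0.001207) + (1270)⁴
    = 7.469×10¹² + 2.601×10¹² = 1.007×10¹³ K⁴.

T ≈ 1780 K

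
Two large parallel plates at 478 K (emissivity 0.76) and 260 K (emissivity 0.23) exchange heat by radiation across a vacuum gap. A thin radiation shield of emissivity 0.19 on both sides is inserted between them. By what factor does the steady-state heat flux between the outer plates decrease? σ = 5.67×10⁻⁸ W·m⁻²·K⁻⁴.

Without shield: q₀ = σΔ(T⁴)/(1/ε₁+1/ε₂−1) with denominator 4.664.
With shield the two gaps are in series; the resistances add: (1/ε₁+1/ε_s−1)+(1/ε_s+1/ε₂−1) = 5.579+8.611 = 14.19.
Heat-flux ratio q₀/q = 14.19/4.664.

factor ≈ 3.04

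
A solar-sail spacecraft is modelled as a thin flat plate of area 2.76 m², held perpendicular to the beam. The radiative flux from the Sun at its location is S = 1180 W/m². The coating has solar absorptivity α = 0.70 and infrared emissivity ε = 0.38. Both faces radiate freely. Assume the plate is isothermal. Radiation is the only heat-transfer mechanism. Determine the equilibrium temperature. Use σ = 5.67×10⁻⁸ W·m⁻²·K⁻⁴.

At equilibrium, absorbed power = emitted power.
Absorbing cross-section = A = 2.760 m²; emitting surface = 2A = 5.520 m² (ratio 2).
αS·A_cross = εσ·A_surf·T⁴  ⇒  T⁴ = αS/(ε·2σ).
T⁴ = 0.700·1180/(0.38·2·5.67×10⁻⁸) = 1.917×10¹⁰ K⁴.
T = (1.917×10¹⁰)^(1/4).

T ≈ 372 K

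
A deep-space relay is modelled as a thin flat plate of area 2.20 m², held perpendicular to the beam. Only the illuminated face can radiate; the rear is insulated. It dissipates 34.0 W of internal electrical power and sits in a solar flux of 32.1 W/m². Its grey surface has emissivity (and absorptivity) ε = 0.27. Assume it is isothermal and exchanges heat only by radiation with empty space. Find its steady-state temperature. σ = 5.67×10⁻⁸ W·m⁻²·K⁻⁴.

At steady state, absorbed solar power + internal power = radiated power.
Absorbed: α·S·A_cross = 0.27·32.1·2.200 = 19.07 W (cross-section A).
Total input = 19.07 + 34.0 = 53.07 W.
Radiated: εσ·A_surf·T⁴ with A_surf = A = 2.200 m².
T⁴ = 53.07/(0.27·5.67×10⁻⁸·2.200) = 1.576×10⁹ K⁴.

T ≈ 199 K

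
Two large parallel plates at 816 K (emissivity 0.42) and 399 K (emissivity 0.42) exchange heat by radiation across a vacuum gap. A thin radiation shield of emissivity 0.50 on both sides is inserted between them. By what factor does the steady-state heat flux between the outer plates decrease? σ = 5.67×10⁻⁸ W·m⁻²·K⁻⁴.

factor ≈ 1.80

Without shield: q₀ = σΔ(T⁴)/(1/ε₁+1/ε₂−1) with denominator 3.762.
With shield the two gaps are in series; the resistances add: (1/ε₁+1/ε_s−1)+(1/ε_s+1/ε₂−1) = 3.381+3.381 = 6.762.
Heat-flux ratio q₀/q = 6.762/3.762.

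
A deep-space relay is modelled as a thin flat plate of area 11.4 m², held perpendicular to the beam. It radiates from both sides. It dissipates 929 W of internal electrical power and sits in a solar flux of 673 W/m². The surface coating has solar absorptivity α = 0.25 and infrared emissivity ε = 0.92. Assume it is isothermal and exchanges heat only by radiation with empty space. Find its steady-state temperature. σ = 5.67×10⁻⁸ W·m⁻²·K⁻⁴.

At steady state, absorbed solar power + internal power = radiated power.
Absorbed: α·S·A_cross = 0.25·673·11.40 = 1918 W (cross-section A).
Total input = 1918 + 929 = 2847 W.
Radiated: εσ·A_surf·T⁴ with A_surf = 2A = 22.80 m².
T⁴ = 2847/(0.92·5.67×10⁻⁸·22.80) = 2.394×10⁹ K⁴.

T ≈ 221 K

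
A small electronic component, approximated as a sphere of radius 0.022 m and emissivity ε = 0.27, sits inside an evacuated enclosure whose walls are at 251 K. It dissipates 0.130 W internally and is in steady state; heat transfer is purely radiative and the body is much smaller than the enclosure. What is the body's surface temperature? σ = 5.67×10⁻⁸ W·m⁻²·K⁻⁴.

For a small grey body in a large enclosure, net radiated power = εσA(T⁴ − T_w⁴).
Steady state: P = εσA(T⁴ − T_w⁴) with A = 4πr² = 0.006082 m².
T⁴ = P/(εσA) + T_w⁴ = 0.130/(0.27·5.67×10⁻⁸·0.006082) + (251)⁴
    = 1.396×10⁹ + 3.969×10⁹ = 5.365×10⁹ K⁴.

T ≈ 271 K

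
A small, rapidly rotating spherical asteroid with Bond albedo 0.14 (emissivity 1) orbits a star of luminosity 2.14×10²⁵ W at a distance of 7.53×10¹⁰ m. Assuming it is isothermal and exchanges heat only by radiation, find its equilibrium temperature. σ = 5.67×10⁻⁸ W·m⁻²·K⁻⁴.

T ≈ 184 K

First find the stellar flux at distance d: S = L/(4πd²) = 2.14×10²⁵/(4π·(7.53×10¹⁰)²) = 300.3 W/m².
For an isothermal sphere, absorbed (1−a)S·πr² = emitted σ·4πr²·T⁴, so T⁴ = (1−a)S/(4σ).
T⁴ = 0.860·300.3/(4·5.67×10⁻⁸) = 1.139×10⁹ K⁴.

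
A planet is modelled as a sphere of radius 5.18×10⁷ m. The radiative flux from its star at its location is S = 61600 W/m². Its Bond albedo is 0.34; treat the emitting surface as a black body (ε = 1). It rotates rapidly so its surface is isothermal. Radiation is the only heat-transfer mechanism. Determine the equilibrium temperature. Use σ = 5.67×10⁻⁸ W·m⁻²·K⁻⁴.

At equilibrium, absorbed power = emitted power.
Absorbing cross-section = πr² = 8.430×10¹⁵ m²; emitting surface = 4πr² = 3.372×10¹⁶ m² (ratio 4).
(1−a)S·A_cross = εσ·A_surf·T⁴  ⇒  T⁴ = (1−a)S/(4σ).
T⁴ = 0.660·61600/(4·5.67×10⁻⁸) = 1.793×10¹¹ K⁴.
T = (1.793×10¹¹)^(1/4).

T ≈ 651 K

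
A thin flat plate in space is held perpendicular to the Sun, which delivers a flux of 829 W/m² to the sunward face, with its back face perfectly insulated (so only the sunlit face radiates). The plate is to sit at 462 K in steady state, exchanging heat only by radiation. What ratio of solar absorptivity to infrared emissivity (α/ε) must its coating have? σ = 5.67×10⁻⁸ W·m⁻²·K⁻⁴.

α/ε ≈ 3.12

Balance: αS·A = εσ·1A·T⁴ ⇒ α/ε = σT⁴/S.
α/ε = 5.67×10⁻⁸·(462)⁴/829 = 5.67×10⁻⁸·4.556×10¹⁰/829.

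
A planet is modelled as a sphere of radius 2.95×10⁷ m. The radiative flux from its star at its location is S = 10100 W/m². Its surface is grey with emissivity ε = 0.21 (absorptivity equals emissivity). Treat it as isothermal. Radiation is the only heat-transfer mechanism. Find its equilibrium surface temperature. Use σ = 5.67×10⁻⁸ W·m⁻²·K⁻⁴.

At equilibrium, absorbed power = emitted power.
Absorbing cross-section = πr² = 2.734×10¹⁵ m²; emitting surface = 4πr² = 1.094×10¹⁶ m² (ratio 4).
εS·A_cross = εσ·A_surf·T⁴  ⇒  T⁴ = S/(4σ)   (ε cancels).
T⁴ = 10100/(4·5.67×10⁻⁸) = 4.453×10¹⁰ K⁴.
T = (4.453×10¹⁰)^(1/4).

T ≈ 459 K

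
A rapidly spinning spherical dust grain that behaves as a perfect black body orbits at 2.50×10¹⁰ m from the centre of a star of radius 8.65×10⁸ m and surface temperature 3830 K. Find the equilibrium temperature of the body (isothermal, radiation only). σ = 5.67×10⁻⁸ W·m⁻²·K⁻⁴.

T ≈ 504 K

The star's surface emits σT_*⁴; at distance d the flux is S = σT_*⁴(R_*/d)².
S = 5.67×10⁻⁸·(3830)⁴·(8.65×10⁸/2.50×10¹⁰)² = 14610 W/m².
For an isothermal sphere T⁴ = (1−a)S/(4σ) = 6.440×10¹⁰ K⁴.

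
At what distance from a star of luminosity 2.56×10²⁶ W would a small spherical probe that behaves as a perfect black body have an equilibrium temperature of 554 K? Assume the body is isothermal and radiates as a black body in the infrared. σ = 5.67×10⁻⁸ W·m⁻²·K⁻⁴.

For an isothermal black-emitting sphere, (1−a)S·πr² = σ·4πr²·T⁴ ⇒ S = 4σT⁴/(1−a).
S = 4·5.67×10⁻⁸·(554)⁴/1.00 = 21360 W/m².
Flux falls as S = L/(4πd²), so d = √(L/(4πS)) = √(2.56×10²⁶/(4π·21360)).

d ≈ 3.09×10¹⁰ m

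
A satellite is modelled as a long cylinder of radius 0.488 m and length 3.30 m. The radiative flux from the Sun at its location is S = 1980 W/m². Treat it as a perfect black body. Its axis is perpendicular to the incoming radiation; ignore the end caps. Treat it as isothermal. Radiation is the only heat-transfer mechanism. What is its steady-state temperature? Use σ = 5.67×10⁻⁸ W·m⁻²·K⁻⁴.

At equilibrium, absorbed power = emitted power.
Absorbing cross-section = 2rL = 3.221 m²; emitting surface = 2πrL = 10.12 m² (ratio π).
S·A_cross = εσ·A_surf·T⁴  ⇒  T⁴ = S/(πσ).
T⁴ = 1.00·1980/(π·5.67×10⁻⁸) = 1.112×10¹⁰ K⁴.
T = (1.112×10¹⁰)^(1/4).

T ≈ 325 K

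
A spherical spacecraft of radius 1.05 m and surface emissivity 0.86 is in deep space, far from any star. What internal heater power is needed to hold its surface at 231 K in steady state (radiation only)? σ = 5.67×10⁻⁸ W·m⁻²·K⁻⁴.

P ≈ 1920 W

P = εσ·4πr²·T⁴.
4πr² = 13.85 m²; T⁴ = 2.847×10⁹ K⁴.
P = 0.86·5.67×10⁻⁸·13.85·2.847×10⁹.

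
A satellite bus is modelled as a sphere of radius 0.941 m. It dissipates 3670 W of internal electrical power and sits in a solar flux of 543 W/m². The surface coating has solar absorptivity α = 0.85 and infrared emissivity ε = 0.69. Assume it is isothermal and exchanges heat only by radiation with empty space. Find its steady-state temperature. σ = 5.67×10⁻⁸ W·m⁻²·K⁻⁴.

T ≈ 327 K

At steady state, absorbed solar power + internal power = radiated power.
Absorbed: α·S·A_cross = 0.85·543·2.782 = 1284 W (cross-section πr²).
Total input = 1284 + 3670 = 4954 W.
Radiated: εσ·A_surf·T⁴ with A_surf = 4πr² = 11.13 m².
T⁴ = 4954/(0.69·5.67×10⁻⁸·11.13) = 1.138×10¹⁰ K⁴.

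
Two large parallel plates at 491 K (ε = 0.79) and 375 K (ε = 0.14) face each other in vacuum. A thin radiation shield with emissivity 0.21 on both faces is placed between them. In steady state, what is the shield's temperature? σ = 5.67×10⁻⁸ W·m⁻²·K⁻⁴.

In steady state the net flux on the hot side equals that on the cold side.
σ(T₁⁴−T_s⁴)/D₁ = σ(T_s⁴−T₂⁴)/D₂, with D₁ = 1/ε₁+1/ε_s−1 = 5.028, D₂ = 1/ε_s+1/ε₂−1 = 10.90.
Solve for T_s⁴: T_s⁴ = (D₂·T₁⁴ + D₁·T₂⁴)/(D₁+D₂) = 4.602×10¹⁰ K⁴.

T_s ≈ 463 K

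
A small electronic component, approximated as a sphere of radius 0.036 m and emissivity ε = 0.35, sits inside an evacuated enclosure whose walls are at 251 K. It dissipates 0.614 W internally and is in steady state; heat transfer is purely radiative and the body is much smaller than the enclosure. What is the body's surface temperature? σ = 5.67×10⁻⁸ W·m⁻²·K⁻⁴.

For a small grey body in a large enclosure, net radiated power = εσA(T⁴ − T_w⁴).
Steady state: P = εσA(T⁴ − T_w⁴) with A = 4πr² = 0.01629 m².
T⁴ = P/(εσA) + T_w⁴ = 0.614/(0.35·5.67×10⁻⁸·0.01629) + (251)⁴
    = 1.900×10⁹ + 3.969×10⁹ = 5.869×10⁹ K⁴.

T ≈ 277 K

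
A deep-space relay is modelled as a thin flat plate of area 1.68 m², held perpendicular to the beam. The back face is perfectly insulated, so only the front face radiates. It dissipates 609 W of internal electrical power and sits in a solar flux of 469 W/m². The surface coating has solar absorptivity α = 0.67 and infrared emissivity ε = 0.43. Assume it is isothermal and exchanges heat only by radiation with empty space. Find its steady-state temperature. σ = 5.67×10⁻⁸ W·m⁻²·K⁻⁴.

At steady state, absorbed solar power + internal power = radiated power.
Absorbed: α·S·A_cross = 0.67·469·1.680 = 527.9 W (cross-section A).
Total input = 527.9 + 609 = 1137 W.
Radiated: εσ·A_surf·T⁴ with A_surf = A = 1.680 m².
T⁴ = 1137/(0.43·5.67×10⁻⁸·1.680) = 2.776×10¹⁰ K⁴.

T ≈ 408 K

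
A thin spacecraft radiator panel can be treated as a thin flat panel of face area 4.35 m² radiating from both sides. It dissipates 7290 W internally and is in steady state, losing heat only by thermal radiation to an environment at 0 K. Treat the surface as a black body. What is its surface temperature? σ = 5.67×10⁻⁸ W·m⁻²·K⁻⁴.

Steady state: internal power = radiated power, P = εσA T⁴.
Radiating area A = 2·4.35 = 8.700 m².
T⁴ = P/(εσA) = 7290/(1.0·5.67×10⁻⁸·8.700) = 1.478×10¹⁰ K⁴.
T = (1.478×10¹⁰)^(1/4).

T ≈ 349 K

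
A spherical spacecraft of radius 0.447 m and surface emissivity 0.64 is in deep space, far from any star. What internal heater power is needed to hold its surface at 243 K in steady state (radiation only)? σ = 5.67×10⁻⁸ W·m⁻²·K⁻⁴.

P = εσ·4πr²·T⁴.
4πr² = 2.511 m²; T⁴ = 3.487×10⁹ K⁴.
P = 0.64·5.67×10⁻⁸·2.511·3.487×10⁹.

P ≈ 318 W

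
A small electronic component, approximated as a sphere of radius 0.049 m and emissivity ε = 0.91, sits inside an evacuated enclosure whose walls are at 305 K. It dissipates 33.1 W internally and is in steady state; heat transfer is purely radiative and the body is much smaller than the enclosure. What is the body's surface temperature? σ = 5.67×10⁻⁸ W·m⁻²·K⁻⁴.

T ≈ 416 K

For a small grey body in a large enclosure, net radiated power = εσA(T⁴ − T_w⁴).
Steady state: P = εσA(T⁴ − T_w⁴) with A = 4πr² = 0.03017 m².
T⁴ = P/(εσA) + T_w⁴ = 33.1/(0.91·5.67×10⁻⁸·0.03017) + (305)⁴
    = 2.126×10¹⁰ + 8.654×10⁹ = 2.992×10¹⁰ K⁴.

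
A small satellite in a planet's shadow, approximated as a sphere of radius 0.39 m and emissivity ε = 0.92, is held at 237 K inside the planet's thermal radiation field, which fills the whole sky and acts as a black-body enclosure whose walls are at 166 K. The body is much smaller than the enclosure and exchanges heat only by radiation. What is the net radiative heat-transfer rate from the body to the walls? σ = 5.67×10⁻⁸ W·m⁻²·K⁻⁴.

For a small grey body in a large enclosure: P_net = εσA(T_body⁴ − T_wall⁴).
A = 4πr² = 1.911 m²; T_body⁴ − T_wall⁴ = 3.155×10⁹ − 7.593×10⁸ = 2.396×10⁹ K⁴.
|P_net| = 0.92·5.67×10⁻⁸·1.911·2.396×10⁹.

P_net ≈ 239 W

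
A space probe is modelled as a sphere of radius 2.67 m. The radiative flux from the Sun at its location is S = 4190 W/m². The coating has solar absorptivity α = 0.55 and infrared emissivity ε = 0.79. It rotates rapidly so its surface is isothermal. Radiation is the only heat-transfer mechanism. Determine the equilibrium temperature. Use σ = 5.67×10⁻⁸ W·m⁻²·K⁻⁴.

At equilibrium, absorbed power = emitted power.
Absorbing cross-section = πr² = 22.40 m²; emitting surface = 4πr² = 89.58 m² (ratio 4).
αS·A_cross = εσ·A_surf·T⁴  ⇒  T⁴ = αS/(ε·4σ).
T⁴ = 0.550·4190/(0.79·4·5.67×10⁻⁸) = 1.286×10¹⁰ K⁴.
T = (1.286×10¹⁰)^(1/4).

T ≈ 337 K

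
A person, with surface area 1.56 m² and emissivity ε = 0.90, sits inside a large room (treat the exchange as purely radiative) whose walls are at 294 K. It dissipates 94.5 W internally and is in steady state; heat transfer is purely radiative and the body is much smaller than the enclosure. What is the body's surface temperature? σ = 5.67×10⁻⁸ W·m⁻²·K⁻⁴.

For a small grey body in a large enclosure, net radiated power = εσA(T⁴ − T_w⁴).
Steady state: P = εσA(T⁴ − T_w⁴) with A = 1.56 m².
T⁴ = P/(εσA) + T_w⁴ = 94.5/(0.90·5.67×10⁻⁸·1.560) + (294)⁴
    = 1.187×10⁹ + 7.471×10⁹ = 8.658×10⁹ K⁴.

T ≈ 305 K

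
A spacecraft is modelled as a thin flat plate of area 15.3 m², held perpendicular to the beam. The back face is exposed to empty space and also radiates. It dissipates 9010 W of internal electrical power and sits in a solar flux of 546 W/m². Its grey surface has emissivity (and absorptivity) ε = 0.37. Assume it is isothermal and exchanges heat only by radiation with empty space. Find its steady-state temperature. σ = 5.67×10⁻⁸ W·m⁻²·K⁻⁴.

T ≈ 371 K

At steady state, absorbed solar power + internal power = radiated power.
Absorbed: α·S·A_cross = 0.37·546·15.30 = 3091 W (cross-section A).
Total input = 3091 + 9010 = 12100 W.
Radiated: εσ·A_surf·T⁴ with A_surf = 2A = 30.60 m².
T⁴ = 12100/(0.37·5.67×10⁻⁸·30.60) = 1.885×10¹⁰ K⁴.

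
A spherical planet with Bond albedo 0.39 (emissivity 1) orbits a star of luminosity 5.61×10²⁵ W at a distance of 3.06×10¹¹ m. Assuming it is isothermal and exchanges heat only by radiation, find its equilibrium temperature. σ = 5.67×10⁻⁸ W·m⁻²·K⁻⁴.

T ≈ 106 K

First find the stellar flux at distance d: S = L/(4πd²) = 5.61×10²⁵/(4π·(3.06×10¹¹)²) = 47.68 W/m².
For an isothermal sphere, absorbed (1−a)S·πr² = emitted σ·4πr²·T⁴, so T⁴ = (1−a)S/(4σ).
T⁴ = 0.610·47.68/(4·5.67×10⁻⁸) = 1.282×10⁸ K⁴.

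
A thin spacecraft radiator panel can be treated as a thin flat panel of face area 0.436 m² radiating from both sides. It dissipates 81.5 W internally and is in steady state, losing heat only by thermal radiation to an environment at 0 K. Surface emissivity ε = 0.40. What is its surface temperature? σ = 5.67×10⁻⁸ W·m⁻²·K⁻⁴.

Steady state: internal power = radiated power, P = εσA T⁴.
Radiating area A = 2·0.436 = 0.8720 m².
T⁴ = P/(εσA) = 81.5/(0.40·5.67×10⁻⁸·0.8720) = 4.121×10⁹ K⁴.
T = (4.121×10⁹)^(1/4).

T ≈ 253 K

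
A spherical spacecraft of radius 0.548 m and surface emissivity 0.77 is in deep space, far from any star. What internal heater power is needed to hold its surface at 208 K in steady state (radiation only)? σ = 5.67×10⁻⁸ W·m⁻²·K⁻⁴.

P = εσ·4πr²·T⁴.
4πr² = 3.774 m²; T⁴ = 1.872×10⁹ K⁴.
P = 0.77·5.67×10⁻⁸·3.774·1.872×10⁹.

P ≈ 308 W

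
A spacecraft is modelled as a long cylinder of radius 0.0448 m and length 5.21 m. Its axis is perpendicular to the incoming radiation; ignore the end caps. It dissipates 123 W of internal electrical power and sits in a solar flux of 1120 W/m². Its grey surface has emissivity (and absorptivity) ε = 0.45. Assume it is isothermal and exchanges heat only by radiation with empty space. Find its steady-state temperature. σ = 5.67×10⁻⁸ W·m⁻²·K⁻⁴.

T ≈ 313 K

At steady state, absorbed solar power + internal power = radiated power.
Absorbed: α·S·A_cross = 0.45·1120·0.4668 = 235.3 W (cross-section 2rL).
Total input = 235.3 + 123 = 358.3 W.
Radiated: εσ·A_surf·T⁴ with A_surf = 2πrL = 1.467 m².
T⁴ = 358.3/(0.45·5.67×10⁻⁸·1.467) = 9.575×10⁹ K⁴.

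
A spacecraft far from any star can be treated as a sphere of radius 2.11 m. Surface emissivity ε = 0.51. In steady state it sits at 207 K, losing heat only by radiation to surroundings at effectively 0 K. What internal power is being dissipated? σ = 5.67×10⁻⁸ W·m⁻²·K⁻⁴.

Steady state: P = εσA T⁴.
A = 4πr² = 55.95 m²; T⁴ = (207)⁴ = 1.836×10⁹ K⁴.
P = 0.51 × 5.67×10⁻⁸ × 55.95 × 1.836×10⁹.

P ≈ 2970 W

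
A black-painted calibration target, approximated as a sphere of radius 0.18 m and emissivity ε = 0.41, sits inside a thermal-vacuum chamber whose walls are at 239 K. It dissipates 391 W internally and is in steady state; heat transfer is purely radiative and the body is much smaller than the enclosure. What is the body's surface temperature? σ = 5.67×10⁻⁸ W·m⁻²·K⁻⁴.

T ≈ 459 K

For a small grey body in a large enclosure, net radiated power = εσA(T⁴ − T_w⁴).
Steady state: P = εσA(T⁴ − T_w⁴) with A = 4πr² = 0.4072 m².
T⁴ = P/(εσA) + T_w⁴ = 391/(0.41·5.67×10⁻⁸·0.4072) + (239)⁴
    = 4.131×10¹⁰ + 3.263×10⁹ = 4.457×10¹⁰ K⁴.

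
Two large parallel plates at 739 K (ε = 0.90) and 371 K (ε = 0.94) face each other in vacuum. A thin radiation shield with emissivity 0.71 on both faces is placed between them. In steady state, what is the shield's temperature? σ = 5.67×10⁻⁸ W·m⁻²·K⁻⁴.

In steady state the net flux on the hot side equals that on the cold side.
σ(T₁⁴−T_s⁴)/D₁ = σ(T_s⁴−T₂⁴)/D₂, with D₁ = 1/ε₁+1/ε_s−1 = 1.520, D₂ = 1/ε_s+1/ε₂−1 = 1.472.
Solve for T_s⁴: T_s⁴ = (D₂·T₁⁴ + D₁·T₂⁴)/(D₁+D₂) = 1.564×10¹¹ K⁴.

T_s ≈ 629 K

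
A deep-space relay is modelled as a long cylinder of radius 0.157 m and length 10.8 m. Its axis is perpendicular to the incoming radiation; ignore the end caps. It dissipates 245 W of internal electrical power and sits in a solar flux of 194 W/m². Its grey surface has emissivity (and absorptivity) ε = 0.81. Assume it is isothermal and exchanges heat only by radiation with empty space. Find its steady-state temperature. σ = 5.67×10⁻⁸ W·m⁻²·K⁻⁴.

At steady state, absorbed solar power + internal power = radiated power.
Absorbed: α·S·A_cross = 0.81·194·3.391 = 532.9 W (cross-section 2rL).
Total input = 532.9 + 245 = 777.9 W.
Radiated: εσ·A_surf·T⁴ with A_surf = 2πrL = 10.65 m².
T⁴ = 777.9/(0.81·5.67×10⁻⁸·10.65) = 1.590×10⁹ K⁴.

T ≈ 200 K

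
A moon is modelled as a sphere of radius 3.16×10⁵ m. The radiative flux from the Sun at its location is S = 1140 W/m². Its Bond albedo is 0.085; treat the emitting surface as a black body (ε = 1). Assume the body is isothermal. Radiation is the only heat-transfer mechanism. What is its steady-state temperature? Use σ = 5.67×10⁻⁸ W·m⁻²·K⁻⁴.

T ≈ 260 K

At equilibrium, absorbed power = emitted power.
Absorbing cross-section = πr² = 3.137×10¹¹ m²; emitting surface = 4πr² = 1.255×10¹² m² (ratio 4).
(1−a)S·A_cross = εσ·A_surf·T⁴  ⇒  T⁴ = (1−a)S/(4σ).
T⁴ = 0.915·1140/(4·5.67×10⁻⁸) = 4.599×10⁹ K⁴.
T = (4.599×10⁹)^(1/4).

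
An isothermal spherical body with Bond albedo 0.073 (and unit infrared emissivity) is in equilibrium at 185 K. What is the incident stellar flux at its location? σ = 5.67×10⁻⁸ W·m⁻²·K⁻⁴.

S ≈ 287 W/m²

(1−a)S·πr² = σ·4πr²·T⁴ ⇒ S = 4σT⁴/(1−a).
S = 4·5.67×10⁻⁸·1.171×10⁹/0.927.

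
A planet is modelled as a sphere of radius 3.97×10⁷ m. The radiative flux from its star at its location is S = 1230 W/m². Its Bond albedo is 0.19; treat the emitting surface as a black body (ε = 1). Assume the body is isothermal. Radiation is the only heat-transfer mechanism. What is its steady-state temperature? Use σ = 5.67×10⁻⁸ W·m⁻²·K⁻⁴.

T ≈ 257 K

At equilibrium, absorbed power = emitted power.
Absorbing cross-section = πr² = 4.951×10¹⁵ m²; emitting surface = 4πr² = 1.981×10¹⁶ m² (ratio 4).
(1−a)S·A_cross = εσ·A_surf·T⁴  ⇒  T⁴ = (1−a)S/(4σ).
T⁴ = 0.810·1230/(4·5.67×10⁻⁸) = 4.393×10⁹ K⁴.
T = (4.393×10⁹)^(1/4).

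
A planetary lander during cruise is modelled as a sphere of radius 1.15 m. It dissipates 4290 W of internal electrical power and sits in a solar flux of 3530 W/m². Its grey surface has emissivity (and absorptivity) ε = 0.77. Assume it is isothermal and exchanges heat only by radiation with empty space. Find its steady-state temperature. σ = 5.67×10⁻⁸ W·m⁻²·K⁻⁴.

T ≈ 383 K

At steady state, absorbed solar power + internal power = radiated power.
Absorbed: α·S·A_cross = 0.77·3530·4.155 = 11290 W (cross-section πr²).
Total input = 11290 + 4290 = 15580 W.
Radiated: εσ·A_surf·T⁴ with A_surf = 4πr² = 16.62 m².
T⁴ = 15580/(0.77·5.67×10⁻⁸·16.62) = 2.148×10¹⁰ K⁴.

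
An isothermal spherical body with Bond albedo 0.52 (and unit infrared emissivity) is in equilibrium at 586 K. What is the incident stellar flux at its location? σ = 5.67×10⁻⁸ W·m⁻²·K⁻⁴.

(1−a)S·πr² = σ·4πr²·T⁴ ⇒ S = 4σT⁴/(1−a).
S = 4·5.67×10⁻⁸·1.179×10¹¹/0.480.

S ≈ 55700 W/m²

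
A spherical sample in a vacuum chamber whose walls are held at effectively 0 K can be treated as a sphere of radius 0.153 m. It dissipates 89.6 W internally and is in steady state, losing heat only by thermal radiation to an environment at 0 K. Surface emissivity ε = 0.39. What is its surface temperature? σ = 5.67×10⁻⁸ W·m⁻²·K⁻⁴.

T ≈ 343 K

Steady state: internal power = radiated power, P = εσA T⁴.
Radiating area A = 4πr² = 0.2942 m².
T⁴ = P/(εσA) = 89.6/(0.39·5.67×10⁻⁸·0.2942) = 1.377×10¹⁰ K⁴.
T = (1.377×10¹⁰)^(1/4).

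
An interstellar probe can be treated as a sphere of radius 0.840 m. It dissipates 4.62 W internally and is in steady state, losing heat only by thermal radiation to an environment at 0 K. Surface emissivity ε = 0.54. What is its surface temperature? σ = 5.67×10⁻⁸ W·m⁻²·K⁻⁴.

Steady state: internal power = radiated power, P = εσA T⁴.
Radiating area A = 4πr² = 8.867 m².
T⁴ = P/(εσA) = 4.62/(0.54·5.67×10⁻⁸·8.867) = 1.702×10⁷ K⁴.
T = (1.702×10⁷)^(1/4).

T ≈ 64.2 K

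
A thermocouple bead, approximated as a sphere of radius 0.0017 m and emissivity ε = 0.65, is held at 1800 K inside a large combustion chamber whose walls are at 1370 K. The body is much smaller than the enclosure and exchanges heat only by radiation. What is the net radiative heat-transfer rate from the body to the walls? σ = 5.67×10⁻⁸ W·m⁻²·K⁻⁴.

P_net ≈ 9.34 W

For a small grey body in a large enclosure: P_net = εσA(T_body⁴ − T_wall⁴).
A = 4πr² = 3.632×10⁻⁵ m²; T_body⁴ − T_wall⁴ = 1.050×10¹³ − 3.523×10¹² = 6.975×10¹² K⁴.
|P_net| = 0.65·5.67×10⁻⁸·3.632×10⁻⁵·6.975×10¹².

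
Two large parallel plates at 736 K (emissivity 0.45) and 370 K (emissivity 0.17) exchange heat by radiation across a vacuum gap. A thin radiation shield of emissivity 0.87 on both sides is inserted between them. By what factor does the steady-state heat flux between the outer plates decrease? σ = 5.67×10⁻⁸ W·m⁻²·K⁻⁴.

factor ≈ 1.18

Without shield: q₀ = σΔ(T⁴)/(1/ε₁+1/ε₂−1) with denominator 7.105.
With shield the two gaps are in series; the resistances add: (1/ε₁+1/ε_s−1)+(1/ε_s+1/ε₂−1) = 2.372+6.032 = 8.403.
Heat-flux ratio q₀/q = 8.403/7.105.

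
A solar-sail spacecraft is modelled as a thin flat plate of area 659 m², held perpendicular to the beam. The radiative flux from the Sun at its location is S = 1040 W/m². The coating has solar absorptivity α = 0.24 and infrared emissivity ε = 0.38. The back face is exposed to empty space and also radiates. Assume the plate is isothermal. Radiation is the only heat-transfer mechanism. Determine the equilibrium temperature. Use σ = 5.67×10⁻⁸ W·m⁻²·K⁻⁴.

At equilibrium, absorbed power = emitted power.
Absorbing cross-section = A = 659.0 m²; emitting surface = 2A = 1318 m² (ratio 2).
αS·A_cross = εσ·A_surf·T⁴  ⇒  T⁴ = αS/(ε·2σ).
T⁴ = 0.240·1040/(0.38·2·5.67×10⁻⁸) = 5.792×10⁹ K⁴.
T = (5.792×10⁹)^(1/4).

T ≈ 276 K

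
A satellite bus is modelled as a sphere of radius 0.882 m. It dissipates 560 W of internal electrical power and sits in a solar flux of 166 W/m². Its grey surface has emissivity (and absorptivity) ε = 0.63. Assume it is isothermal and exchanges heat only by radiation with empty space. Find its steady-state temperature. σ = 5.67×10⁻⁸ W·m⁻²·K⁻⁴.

At steady state, absorbed solar power + internal power = radiated power.
Absorbed: α·S·A_cross = 0.63·166·2.444 = 255.6 W (cross-section πr²).
Total input = 255.6 + 560 = 815.6 W.
Radiated: εσ·A_surf·T⁴ with A_surf = 4πr² = 9.776 m².
T⁴ = 815.6/(0.63·5.67×10⁻⁸·9.776) = 2.336×10⁹ K⁴.

T ≈ 220 K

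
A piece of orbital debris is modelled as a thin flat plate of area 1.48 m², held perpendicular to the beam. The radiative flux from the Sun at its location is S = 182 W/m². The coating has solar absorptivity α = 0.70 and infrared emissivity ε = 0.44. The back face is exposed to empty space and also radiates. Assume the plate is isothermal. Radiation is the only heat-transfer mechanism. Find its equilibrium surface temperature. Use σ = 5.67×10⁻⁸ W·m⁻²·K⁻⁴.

T ≈ 225 K

At equilibrium, absorbed power = emitted power.
Absorbing cross-section = A = 1.480 m²; emitting surface = 2A = 2.960 m² (ratio 2).
αS·A_cross = εσ·A_surf·T⁴  ⇒  T⁴ = αS/(ε·2σ).
T⁴ = 0.700·182/(0.44·2·5.67×10⁻⁸) = 2.553×10⁹ K⁴.
T = (2.553×10⁹)^(1/4).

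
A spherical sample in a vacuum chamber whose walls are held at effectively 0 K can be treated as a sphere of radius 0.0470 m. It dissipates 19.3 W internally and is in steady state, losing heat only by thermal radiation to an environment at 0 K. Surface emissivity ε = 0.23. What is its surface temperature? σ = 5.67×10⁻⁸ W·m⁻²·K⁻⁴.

Steady state: internal power = radiated power, P = εσA T⁴.
Radiating area A = 4πr² = 0.02776 m².
T⁴ = P/(εσA) = 19.3/(0.23·5.67×10⁻⁸·0.02776) = 5.331×10¹⁰ K⁴.
T = (5.331×10¹⁰)^(1/4).

T ≈ 481 K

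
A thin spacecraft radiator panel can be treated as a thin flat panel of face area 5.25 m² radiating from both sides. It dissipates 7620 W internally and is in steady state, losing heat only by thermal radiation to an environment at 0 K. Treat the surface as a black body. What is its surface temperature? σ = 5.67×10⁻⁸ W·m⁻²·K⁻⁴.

Steady state: internal power = radiated power, P = εσA T⁴.
Radiating area A = 2·5.25 = 10.50 m².
T⁴ = P/(εσA) = 7620/(1.0·5.67×10⁻⁸·10.50) = 1.280×10¹⁰ K⁴.
T = (1.280×10¹⁰)^(1/4).

T ≈ 336 K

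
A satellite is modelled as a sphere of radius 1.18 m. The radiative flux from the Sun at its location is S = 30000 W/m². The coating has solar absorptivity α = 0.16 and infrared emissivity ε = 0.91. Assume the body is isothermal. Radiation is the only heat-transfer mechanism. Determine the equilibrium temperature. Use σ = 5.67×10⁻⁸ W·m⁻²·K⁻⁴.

At equilibrium, absorbed power = emitted power.
Absorbing cross-section = πr² = 4.374 m²; emitting surface = 4πr² = 17.50 m² (ratio 4).
αS·A_cross = εσ·A_surf·T⁴  ⇒  T⁴ = αS/(ε·4σ).
T⁴ = 0.160·30000/(0.91·4·5.67×10⁻⁸) = 2.326×10¹⁰ K⁴.
T = (2.326×10¹⁰)^(1/4).

T ≈ 391 K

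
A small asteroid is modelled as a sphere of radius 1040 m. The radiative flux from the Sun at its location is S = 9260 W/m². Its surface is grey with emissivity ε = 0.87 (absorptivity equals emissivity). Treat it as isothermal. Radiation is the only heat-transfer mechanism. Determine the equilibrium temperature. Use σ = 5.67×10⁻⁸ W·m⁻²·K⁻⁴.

T ≈ 450 K

At equilibrium, absorbed power = emitted power.
Absorbing cross-section = πr² = 3.398×10⁶ m²; emitting surface = 4πr² = 1.359×10⁷ m² (ratio 4).
εS·A_cross = εσ·A_surf·T⁴  ⇒  T⁴ = S/(4σ)   (ε cancels).
T⁴ = 9260/(4·5.67×10⁻⁸) = 4.083×10¹⁰ K⁴.
T = (4.083×10¹⁰)^(1/4).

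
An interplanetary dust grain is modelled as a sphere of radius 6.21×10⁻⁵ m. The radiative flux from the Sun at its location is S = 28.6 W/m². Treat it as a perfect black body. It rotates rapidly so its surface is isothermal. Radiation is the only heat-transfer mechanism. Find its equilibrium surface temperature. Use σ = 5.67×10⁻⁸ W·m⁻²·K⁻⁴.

At equilibrium, absorbed power = emitted power.
Absorbing cross-section = πr² = 1.212×10⁻⁸ m²; emitting surface = 4πr² = 4.846×10⁻⁸ m² (ratio 4).
S·A_cross = εσ·A_surf·T⁴  ⇒  T⁴ = S/(4σ).
T⁴ = 1.00·28.6/(4·5.67×10⁻⁸) = 1.261×10⁸ K⁴.
T = (1.261×10⁸)^(1/4).

T ≈ 106 K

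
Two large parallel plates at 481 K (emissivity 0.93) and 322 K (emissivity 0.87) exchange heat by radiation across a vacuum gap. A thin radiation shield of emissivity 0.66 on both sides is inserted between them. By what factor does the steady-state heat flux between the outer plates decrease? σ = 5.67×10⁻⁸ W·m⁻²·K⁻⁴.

factor ≈ 2.66

Without shield: q₀ = σΔ(T⁴)/(1/ε₁+1/ε₂−1) with denominator 1.225.
With shield the two gaps are in series; the resistances add: (1/ε₁+1/ε_s−1)+(1/ε_s+1/ε₂−1) = 1.590+1.665 = 3.255.
Heat-flux ratio q₀/q = 3.255/1.225.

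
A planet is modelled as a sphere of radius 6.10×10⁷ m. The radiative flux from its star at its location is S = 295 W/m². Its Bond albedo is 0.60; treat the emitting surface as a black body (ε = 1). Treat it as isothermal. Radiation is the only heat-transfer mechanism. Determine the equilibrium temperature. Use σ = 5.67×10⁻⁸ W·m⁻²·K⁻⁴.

At equilibrium, absorbed power = emitted power.
Absorbing cross-section = πr² = 1.169×10¹⁶ m²; emitting surface = 4πr² = 4.676×10¹⁶ m² (ratio 4).
(1−a)S·A_cross = εσ·A_surf·T⁴  ⇒  T⁴ = (1−a)S/(4σ).
T⁴ = 0.400·295/(4·5.67×10⁻⁸) = 5.203×10⁸ K⁴.
T = (5.203×10⁸)^(1/4).

T ≈ 151 K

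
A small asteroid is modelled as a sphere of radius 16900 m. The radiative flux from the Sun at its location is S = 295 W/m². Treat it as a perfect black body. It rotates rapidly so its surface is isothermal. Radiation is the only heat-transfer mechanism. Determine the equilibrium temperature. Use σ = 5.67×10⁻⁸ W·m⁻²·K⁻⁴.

At equilibrium, absorbed power = emitted power.
Absorbing cross-section = πr² = 8.973×10⁸ m²; emitting surface = 4πr² = 3.589×10⁹ m² (ratio 4).
S·A_cross = εσ·A_surf·T⁴  ⇒  T⁴ = S/(4σ).
T⁴ = 1.00·295/(4·5.67×10⁻⁸) = 1.301×10⁹ K⁴.
T = (1.301×10⁹)^(1/4).

T ≈ 190 K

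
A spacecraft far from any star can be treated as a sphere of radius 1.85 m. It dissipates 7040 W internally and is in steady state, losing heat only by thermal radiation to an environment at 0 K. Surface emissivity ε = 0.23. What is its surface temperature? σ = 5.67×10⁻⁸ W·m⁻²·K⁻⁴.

Steady state: internal power = radiated power, P = εσA T⁴.
Radiating area A = 4πr² = 43.01 m².
T⁴ = P/(εσA) = 7040/(0.23·5.67×10⁻⁸·43.01) = 1.255×10¹⁰ K⁴.
T = (1.255×10¹⁰)^(1/4).

T ≈ 335 K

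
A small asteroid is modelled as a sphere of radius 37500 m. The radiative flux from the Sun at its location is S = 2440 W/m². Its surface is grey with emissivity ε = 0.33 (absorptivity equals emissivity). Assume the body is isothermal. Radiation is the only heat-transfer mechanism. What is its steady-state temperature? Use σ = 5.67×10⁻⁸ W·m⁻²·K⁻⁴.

T ≈ 322 K

At equilibrium, absorbed power = emitted power.
Absorbing cross-section = πr² = 4.418×10⁹ m²; emitting surface = 4πr² = 1.767×10¹⁰ m² (ratio 4).
εS·A_cross = εσ·A_surf·T⁴  ⇒  T⁴ = S/(4σ)   (ε cancels).
T⁴ = 2440/(4·5.67×10⁻⁸) = 1.076×10¹⁰ K⁴.
T = (1.076×10¹⁰)^(1/4).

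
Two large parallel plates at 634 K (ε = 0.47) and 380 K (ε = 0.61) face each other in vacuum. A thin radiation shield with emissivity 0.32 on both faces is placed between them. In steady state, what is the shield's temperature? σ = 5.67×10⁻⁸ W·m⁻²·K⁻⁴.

In steady state the net flux on the hot side equals that on the cold side.
σ(T₁⁴−T_s⁴)/D₁ = σ(T_s⁴−T₂⁴)/D₂, with D₁ = 1/ε₁+1/ε_s−1 = 4.253, D₂ = 1/ε_s+1/ε₂−1 = 3.764.
Solve for T_s⁴: T_s⁴ = (D₂·T₁⁴ + D₁·T₂⁴)/(D₁+D₂) = 8.692×10¹⁰ K⁴.

T_s ≈ 543 K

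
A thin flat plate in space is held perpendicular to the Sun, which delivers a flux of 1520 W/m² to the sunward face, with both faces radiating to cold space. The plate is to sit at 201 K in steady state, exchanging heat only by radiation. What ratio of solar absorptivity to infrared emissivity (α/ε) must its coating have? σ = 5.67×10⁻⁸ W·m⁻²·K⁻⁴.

Balance: αS·A = εσ·2A·T⁴ ⇒ α/ε = 2σT⁴/S.
α/ε = 2·5.67×10⁻⁸·(201)⁴/1520 = 2·5.67×10⁻⁸·1.632×10⁹/1520.

α/ε ≈ 0.122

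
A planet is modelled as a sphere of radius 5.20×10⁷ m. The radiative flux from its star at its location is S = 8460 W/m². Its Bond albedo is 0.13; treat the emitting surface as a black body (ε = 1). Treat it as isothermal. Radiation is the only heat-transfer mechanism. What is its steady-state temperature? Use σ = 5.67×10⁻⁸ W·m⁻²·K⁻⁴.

T ≈ 424 K

At equilibrium, absorbed power = emitted power.
Absorbing cross-section = πr² = 8.495×10¹⁵ m²; emitting surface = 4πr² = 3.398×10¹⁶ m² (ratio 4).
(1−a)S·A_cross = εσ·A_surf·T⁴  ⇒  T⁴ = (1−a)S/(4σ).
T⁴ = 0.870·8460/(4·5.67×10⁻⁸) = 3.245×10¹⁰ K⁴.
T = (3.245×10¹⁰)^(1/4).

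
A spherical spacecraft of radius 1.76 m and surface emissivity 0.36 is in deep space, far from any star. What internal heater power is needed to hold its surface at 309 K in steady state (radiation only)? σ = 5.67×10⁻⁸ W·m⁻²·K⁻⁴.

P = εσ·4πr²·T⁴.
4πr² = 38.93 m²; T⁴ = 9.117×10⁹ K⁴.
P = 0.36·5.67×10⁻⁸·38.93·9.117×10⁹.

P ≈ 7240 W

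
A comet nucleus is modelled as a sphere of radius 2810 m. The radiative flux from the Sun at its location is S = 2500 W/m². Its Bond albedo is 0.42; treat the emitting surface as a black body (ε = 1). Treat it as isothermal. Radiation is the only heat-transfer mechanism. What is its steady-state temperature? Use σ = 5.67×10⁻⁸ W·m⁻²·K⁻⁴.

T ≈ 283 K

At equilibrium, absorbed power = emitted power.
Absorbing cross-section = πr² = 2.481×10⁷ m²; emitting surface = 4πr² = 9.923×10⁷ m² (ratio 4).
(1−a)S·A_cross = εσ·A_surf·T⁴  ⇒  T⁴ = (1−a)S/(4σ).
T⁴ = 0.580·2500/(4·5.67×10⁻⁸) = 6.393×10⁹ K⁴.
T = (6.393×10⁹)^(1/4).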